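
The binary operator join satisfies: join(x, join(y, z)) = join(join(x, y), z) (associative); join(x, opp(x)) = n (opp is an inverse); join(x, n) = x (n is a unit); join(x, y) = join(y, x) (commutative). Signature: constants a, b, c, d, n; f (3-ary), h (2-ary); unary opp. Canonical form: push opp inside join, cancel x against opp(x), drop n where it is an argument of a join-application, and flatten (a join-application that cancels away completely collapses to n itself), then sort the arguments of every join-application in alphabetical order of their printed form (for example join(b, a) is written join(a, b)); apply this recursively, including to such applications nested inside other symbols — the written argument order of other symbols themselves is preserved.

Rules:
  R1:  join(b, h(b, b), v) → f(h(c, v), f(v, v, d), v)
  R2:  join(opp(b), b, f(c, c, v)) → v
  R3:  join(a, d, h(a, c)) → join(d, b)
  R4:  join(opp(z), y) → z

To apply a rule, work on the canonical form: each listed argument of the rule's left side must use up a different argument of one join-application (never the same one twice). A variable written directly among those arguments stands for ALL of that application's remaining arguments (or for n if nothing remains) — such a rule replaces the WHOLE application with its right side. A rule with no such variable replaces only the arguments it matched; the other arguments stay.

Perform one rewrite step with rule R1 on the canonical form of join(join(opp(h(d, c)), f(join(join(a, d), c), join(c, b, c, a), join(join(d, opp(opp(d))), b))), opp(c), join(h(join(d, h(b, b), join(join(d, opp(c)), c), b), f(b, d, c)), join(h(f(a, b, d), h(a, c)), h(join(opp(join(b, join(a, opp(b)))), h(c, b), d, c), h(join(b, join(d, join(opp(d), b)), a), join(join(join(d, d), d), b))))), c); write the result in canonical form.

Answer: join(f(join(a, c, d), join(a, b, c, c), join(b, d, d)), h(f(a, b, d), h(a, c)), h(f(h(c, join(d, d)), f(join(d, d), join(d, d), d), join(d, d)), f(b, d, c)), h(join(c, d, h(c, b), opp(a)), h(join(a, b, b), join(b, d, d, d))), opp(h(d, c)))

Derivation:
Canonical form:  join(f(join(a, c, d), join(a, b, c, c), join(b, d, d)), h(f(a, b, d), h(a, c)), h(join(b, d, d, h(b, b)), f(b, d, c)), h(join(c, d, h(c, b), opp(a)), h(join(a, b, b), join(b, d, d, d))), opp(h(d, c)))
Apply R1:  consuming b, h(b, b);  v := join(d, d)
The variable takes the whole remainder — replace the entire application.
Giving:  join(f(join(a, c, d), join(a, b, c, c), join(b, d, d)), h(f(a, b, d), h(a, c)), h(f(h(c, join(d, d)), f(join(d, d), join(d, d), d), join(d, d)), f(b, d, c)), h(join(c, d, h(c, b), opp(a)), h(join(a, b, b), join(b, d, d, d))), opp(h(d, c)))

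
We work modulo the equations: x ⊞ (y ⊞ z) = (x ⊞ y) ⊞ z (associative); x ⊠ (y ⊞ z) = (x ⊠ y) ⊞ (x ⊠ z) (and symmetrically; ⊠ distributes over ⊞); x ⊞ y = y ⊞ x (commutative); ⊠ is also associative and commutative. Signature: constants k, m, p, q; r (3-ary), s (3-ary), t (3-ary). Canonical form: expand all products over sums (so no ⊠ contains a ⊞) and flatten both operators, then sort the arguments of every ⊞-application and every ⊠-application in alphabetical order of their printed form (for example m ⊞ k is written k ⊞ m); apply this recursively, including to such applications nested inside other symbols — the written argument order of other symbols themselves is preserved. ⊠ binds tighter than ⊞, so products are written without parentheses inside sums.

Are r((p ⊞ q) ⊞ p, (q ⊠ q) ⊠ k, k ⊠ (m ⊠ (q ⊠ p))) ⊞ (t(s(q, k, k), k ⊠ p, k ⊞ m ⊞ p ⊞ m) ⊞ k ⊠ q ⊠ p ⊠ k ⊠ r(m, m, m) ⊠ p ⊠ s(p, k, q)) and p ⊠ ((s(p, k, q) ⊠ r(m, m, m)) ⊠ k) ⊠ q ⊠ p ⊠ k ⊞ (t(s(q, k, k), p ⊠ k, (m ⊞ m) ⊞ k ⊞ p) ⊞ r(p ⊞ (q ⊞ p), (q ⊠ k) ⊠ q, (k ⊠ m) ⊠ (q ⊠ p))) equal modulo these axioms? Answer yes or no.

Left:  r((p ⊞ q) ⊞ p, (q ⊠ q) ⊠ k, k ⊠ (m ⊠ (q ⊠ p))) ⊞ (t(s(q, k, k), k ⊠ p, k ⊞ m ⊞ p ⊞ m) ⊞ k ⊠ q ⊠ p ⊠ k ⊠ r(m, m, m) ⊠ p ⊠ s(p, k, q))
  Un-nest:  r(p ⊞ p ⊞ q, k ⊠ q ⊠ q, k ⊠ m ⊠ p ⊠ q) ⊞ t(s(q, k, k), k ⊠ p, k ⊞ m ⊞ m ⊞ p) ⊞ k ⊠ k ⊠ p ⊠ p ⊠ q ⊠ r(m, m, m) ⊠ s(p, k, q)
  Sort arguments:  k ⊠ k ⊠ p ⊠ p ⊠ q ⊠ r(m, m, m) ⊠ s(p, k, q) ⊞ r(p ⊞ p ⊞ q, k ⊠ q ⊠ q, k ⊠ m ⊠ p ⊠ q) ⊞ t(s(q, k, k), k ⊠ p, k ⊞ m ⊞ m ⊞ p)
Right:  p ⊠ ((s(p, k, q) ⊠ r(m, m, m)) ⊠ k) ⊠ q ⊠ p ⊠ k ⊞ (t(s(q, k, k), p ⊠ k, (m ⊞ m) ⊞ k ⊞ p) ⊞ r(p ⊞ (q ⊞ p), (q ⊠ k) ⊠ q, (k ⊠ m) ⊠ (q ⊠ p)))
  Flatten:  k ⊠ k ⊠ p ⊠ p ⊠ q ⊠ r(m, m, m) ⊠ s(p, k, q) ⊞ t(s(q, k, k), k ⊠ p, k ⊞ m ⊞ m ⊞ p) ⊞ r(p ⊞ p ⊞ q, k ⊠ q ⊠ q, k ⊠ m ⊠ p ⊠ q)
  Order the arguments:  k ⊠ k ⊠ p ⊠ p ⊠ q ⊠ r(m, m, m) ⊠ s(p, k, q) ⊞ r(p ⊞ p ⊞ q, k ⊠ q ⊠ q, k ⊠ m ⊠ p ⊠ q) ⊞ t(s(q, k, k), k ⊠ p, k ⊞ m ⊞ m ⊞ p)

Answer: yes — both canonical forms are k ⊠ k ⊠ p ⊠ p ⊠ q ⊠ r(m, m, m) ⊠ s(p, k, q) ⊞ r(p ⊞ p ⊞ q, k ⊠ q ⊠ q, k ⊠ m ⊠ p ⊠ q) ⊞ t(s(q, k, k), k ⊠ p, k ⊞ m ⊞ m ⊞ p)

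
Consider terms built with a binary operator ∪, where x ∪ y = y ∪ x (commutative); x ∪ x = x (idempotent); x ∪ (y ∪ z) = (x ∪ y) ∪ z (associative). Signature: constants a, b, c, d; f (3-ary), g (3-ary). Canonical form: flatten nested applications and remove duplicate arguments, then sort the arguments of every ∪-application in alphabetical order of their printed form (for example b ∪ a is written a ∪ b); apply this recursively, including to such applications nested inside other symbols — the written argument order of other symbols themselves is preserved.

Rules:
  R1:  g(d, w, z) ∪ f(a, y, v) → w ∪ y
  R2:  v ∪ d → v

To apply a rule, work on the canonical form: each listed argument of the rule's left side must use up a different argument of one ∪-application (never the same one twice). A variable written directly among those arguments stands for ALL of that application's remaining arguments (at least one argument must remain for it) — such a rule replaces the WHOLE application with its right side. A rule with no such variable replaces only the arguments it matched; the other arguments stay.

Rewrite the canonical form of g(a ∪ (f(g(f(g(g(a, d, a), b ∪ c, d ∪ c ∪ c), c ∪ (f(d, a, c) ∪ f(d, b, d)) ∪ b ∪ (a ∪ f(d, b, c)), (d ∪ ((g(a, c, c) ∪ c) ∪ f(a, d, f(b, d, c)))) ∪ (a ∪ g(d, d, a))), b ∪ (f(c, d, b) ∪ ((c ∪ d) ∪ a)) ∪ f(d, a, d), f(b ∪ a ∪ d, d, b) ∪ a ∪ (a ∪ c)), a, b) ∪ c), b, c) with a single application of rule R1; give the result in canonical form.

Answer: g(a ∪ c ∪ f(g(f(g(g(a, d, a), b ∪ c, c ∪ d), a ∪ b ∪ c ∪ f(d, a, c) ∪ f(d, b, c) ∪ f(d, b, d), a ∪ c ∪ d ∪ g(a, c, c)), a ∪ b ∪ c ∪ d ∪ f(c, d, b) ∪ f(d, a, d), a ∪ c ∪ f(a ∪ b ∪ d, d, b)), a, b), b, c)

Derivation:
Canonical form:  g(a ∪ c ∪ f(g(f(g(g(a, d, a), b ∪ c, c ∪ d), a ∪ b ∪ c ∪ f(d, a, c) ∪ f(d, b, c) ∪ f(d, b, d), a ∪ c ∪ d ∪ f(a, d, f(b, d, c)) ∪ g(a, c, c) ∪ g(d, d, a)), a ∪ b ∪ c ∪ d ∪ f(c, d, b) ∪ f(d, a, d), a ∪ c ∪ f(a ∪ b ∪ d, d, b)), a, b), b, c)
Apply R1:  consuming f(a, d, f(b, d, c)), g(d, d, a);  v := f(b, d, c), w := d, y := d, z := a
Giving:  g(a ∪ c ∪ f(g(f(g(g(a, d, a), b ∪ c, c ∪ d), a ∪ b ∪ c ∪ f(d, a, c) ∪ f(d, b, c) ∪ f(d, b, d), a ∪ c ∪ d ∪ g(a, c, c)), a ∪ b ∪ c ∪ d ∪ f(c, d, b) ∪ f(d, a, d), a ∪ c ∪ f(a ∪ b ∪ d, d, b)), a, b), b, c)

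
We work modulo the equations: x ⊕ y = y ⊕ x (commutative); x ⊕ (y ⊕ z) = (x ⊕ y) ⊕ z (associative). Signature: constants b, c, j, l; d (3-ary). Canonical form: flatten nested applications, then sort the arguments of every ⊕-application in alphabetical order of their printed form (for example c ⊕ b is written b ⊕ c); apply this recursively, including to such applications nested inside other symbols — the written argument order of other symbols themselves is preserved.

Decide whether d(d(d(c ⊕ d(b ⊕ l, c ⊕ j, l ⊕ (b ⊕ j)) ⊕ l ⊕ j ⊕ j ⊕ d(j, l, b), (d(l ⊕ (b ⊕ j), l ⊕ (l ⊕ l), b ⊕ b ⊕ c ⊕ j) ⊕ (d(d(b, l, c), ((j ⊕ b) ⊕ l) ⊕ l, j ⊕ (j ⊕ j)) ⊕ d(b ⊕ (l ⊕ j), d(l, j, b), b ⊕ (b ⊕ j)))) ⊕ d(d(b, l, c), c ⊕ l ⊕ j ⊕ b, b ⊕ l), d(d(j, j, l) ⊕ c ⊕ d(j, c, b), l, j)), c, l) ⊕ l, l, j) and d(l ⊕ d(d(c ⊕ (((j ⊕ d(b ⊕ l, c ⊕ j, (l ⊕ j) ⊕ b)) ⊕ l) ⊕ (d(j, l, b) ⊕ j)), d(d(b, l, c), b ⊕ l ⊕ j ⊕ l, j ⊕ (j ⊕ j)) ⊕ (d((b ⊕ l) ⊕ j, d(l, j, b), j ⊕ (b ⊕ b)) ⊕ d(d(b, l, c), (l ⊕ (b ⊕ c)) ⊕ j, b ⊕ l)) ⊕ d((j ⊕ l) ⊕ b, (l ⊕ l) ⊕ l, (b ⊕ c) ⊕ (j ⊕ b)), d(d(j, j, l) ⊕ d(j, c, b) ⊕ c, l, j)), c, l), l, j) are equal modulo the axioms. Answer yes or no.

Answer: yes — both canonical forms are d(d(d(c ⊕ d(b ⊕ l, c ⊕ j, b ⊕ j ⊕ l) ⊕ d(j, l, b) ⊕ j ⊕ j ⊕ l, d(b ⊕ j ⊕ l, d(l, j, b), b ⊕ b ⊕ j) ⊕ d(b ⊕ j ⊕ l, l ⊕ l ⊕ l, b ⊕ b ⊕ c ⊕ j) ⊕ d(d(b, l, c), b ⊕ c ⊕ j ⊕ l, b ⊕ l) ⊕ d(d(b, l, c), b ⊕ j ⊕ l ⊕ l, j ⊕ j ⊕ j), d(c ⊕ d(j, c, b) ⊕ d(j, j, l), l, j)), c, l) ⊕ l, l, j)

Derivation:
Left:  d(d(d(c ⊕ d(b ⊕ l, c ⊕ j, l ⊕ (b ⊕ j)) ⊕ l ⊕ j ⊕ j ⊕ d(j, l, b), (d(l ⊕ (b ⊕ j), l ⊕ (l ⊕ l), b ⊕ b ⊕ c ⊕ j) ⊕ (d(d(b, l, c), ((j ⊕ b) ⊕ l) ⊕ l, j ⊕ (j ⊕ j)) ⊕ d(b ⊕ (l ⊕ j), d(l, j, b), b ⊕ (b ⊕ j)))) ⊕ d(d(b, l, c), c ⊕ l ⊕ j ⊕ b, b ⊕ l), d(d(j, j, l) ⊕ c ⊕ d(j, c, b), l, j)), c, l) ⊕ l, l, j)
  Focus inside:  d(d(c ⊕ d(b ⊕ l, c ⊕ j, l ⊕ (b ⊕ j)) ⊕ l ⊕ j ⊕ j ⊕ d(j, l, b), (d(l ⊕ (b ⊕ j), l ⊕ (l ⊕ l), b ⊕ b ⊕ c ⊕ j) ⊕ (d(d(b, l, c), ((j ⊕ b) ⊕ l) ⊕ l, j ⊕ (j ⊕ j)) ⊕ d(b ⊕ (l ⊕ j), d(l, j, b), b ⊕ (b ⊕ j)))) ⊕ d(d(b, l, c), c ⊕ l ⊕ j ⊕ b, b ⊕ l), d(d(j, j, l) ⊕ c ⊕ d(j, c, b), l, j)), c, l) ⊕ l
  Canonicalize subterm:  d(d(c ⊕ d(b ⊕ l, c ⊕ j, l ⊕ (b ⊕ j)) ⊕ l ⊕ j ⊕ j ⊕ d(j, l, b), (d(l ⊕ (b ⊕ j), l ⊕ (l ⊕ l), b ⊕ b ⊕ c ⊕ j) ⊕ (d(d(b, l, c), ((j ⊕ b) ⊕ l) ⊕ l, j ⊕ (j ⊕ j)) ⊕ d(b ⊕ (l ⊕ j), d(l, j, b), b ⊕ (b ⊕ j)))) ⊕ d(d(b, l, c), c ⊕ l ⊕ j ⊕ b, b ⊕ l), d(d(j, j, l) ⊕ c ⊕ d(j, c, b), l, j)), c, l)  →  d(d(c ⊕ d(b ⊕ l, c ⊕ j, b ⊕ j ⊕ l) ⊕ d(j, l, b) ⊕ j ⊕ j ⊕ l, d(b ⊕ j ⊕ l, d(l, j, b), b ⊕ b ⊕ j) ⊕ d(b ⊕ j ⊕ l, l ⊕ l ⊕ l, b ⊕ b ⊕ c ⊕ j) ⊕ d(d(b, l, c), b ⊕ c ⊕ j ⊕ l, b ⊕ l) ⊕ d(d(b, l, c), b ⊕ j ⊕ l ⊕ l, j ⊕ j ⊕ j), d(c ⊕ d(j, c, b) ⊕ d(j, j, l), l, j)), c, l)
  Sort arguments:  d(d(c ⊕ d(b ⊕ l, c ⊕ j, b ⊕ j ⊕ l) ⊕ d(j, l, b) ⊕ j ⊕ j ⊕ l, d(b ⊕ j ⊕ l, d(l, j, b), b ⊕ b ⊕ j) ⊕ d(b ⊕ j ⊕ l, l ⊕ l ⊕ l, b ⊕ b ⊕ c ⊕ j) ⊕ d(d(b, l, c), b ⊕ c ⊕ j ⊕ l, b ⊕ l) ⊕ d(d(b, l, c), b ⊕ j ⊕ l ⊕ l, j ⊕ j ⊕ j), d(c ⊕ d(j, c, b) ⊕ d(j, j, l), l, j)), c, l) ⊕ l
  Reassemble:  d(d(d(c ⊕ d(b ⊕ l, c ⊕ j, b ⊕ j ⊕ l) ⊕ d(j, l, b) ⊕ j ⊕ j ⊕ l, d(b ⊕ j ⊕ l, d(l, j, b), b ⊕ b ⊕ j) ⊕ d(b ⊕ j ⊕ l, l ⊕ l ⊕ l, b ⊕ b ⊕ c ⊕ j) ⊕ d(d(b, l, c), b ⊕ c ⊕ j ⊕ l, b ⊕ l) ⊕ d(d(b, l, c), b ⊕ j ⊕ l ⊕ l, j ⊕ j ⊕ j), d(c ⊕ d(j, c, b) ⊕ d(j, j, l), l, j)), c, l) ⊕ l, l, j)
Right:  d(l ⊕ d(d(c ⊕ (((j ⊕ d(b ⊕ l, c ⊕ j, (l ⊕ j) ⊕ b)) ⊕ l) ⊕ (d(j, l, b) ⊕ j)), d(d(b, l, c), b ⊕ l ⊕ j ⊕ l, j ⊕ (j ⊕ j)) ⊕ (d((b ⊕ l) ⊕ j, d(l, j, b), j ⊕ (b ⊕ b)) ⊕ d(d(b, l, c), (l ⊕ (b ⊕ c)) ⊕ j, b ⊕ l)) ⊕ d((j ⊕ l) ⊕ b, (l ⊕ l) ⊕ l, (b ⊕ c) ⊕ (j ⊕ b)), d(d(j, j, l) ⊕ d(j, c, b) ⊕ c, l, j)), c, l), l, j)
  Focus inside:  l ⊕ d(d(c ⊕ (((j ⊕ d(b ⊕ l, c ⊕ j, (l ⊕ j) ⊕ b)) ⊕ l) ⊕ (d(j, l, b) ⊕ j)), d(d(b, l, c), b ⊕ l ⊕ j ⊕ l, j ⊕ (j ⊕ j)) ⊕ (d((b ⊕ l) ⊕ j, d(l, j, b), j ⊕ (b ⊕ b)) ⊕ d(d(b, l, c), (l ⊕ (b ⊕ c)) ⊕ j, b ⊕ l)) ⊕ d((j ⊕ l) ⊕ b, (l ⊕ l) ⊕ l, (b ⊕ c) ⊕ (j ⊕ b)), d(d(j, j, l) ⊕ d(j, c, b) ⊕ c, l, j)), c, l)
  Canonicalize subterm:  d(d(c ⊕ (((j ⊕ d(b ⊕ l, c ⊕ j, (l ⊕ j) ⊕ b)) ⊕ l) ⊕ (d(j, l, b) ⊕ j)), d(d(b, l, c), b ⊕ l ⊕ j ⊕ l, j ⊕ (j ⊕ j)) ⊕ (d((b ⊕ l) ⊕ j, d(l, j, b), j ⊕ (b ⊕ b)) ⊕ d(d(b, l, c), (l ⊕ (b ⊕ c)) ⊕ j, b ⊕ l)) ⊕ d((j ⊕ l) ⊕ b, (l ⊕ l) ⊕ l, (b ⊕ c) ⊕ (j ⊕ b)), d(d(j, j, l) ⊕ d(j, c, b) ⊕ c, l, j)), c, l)  →  d(d(c ⊕ d(b ⊕ l, c ⊕ j, b ⊕ j ⊕ l) ⊕ d(j, l, b) ⊕ j ⊕ j ⊕ l, d(b ⊕ j ⊕ l, d(l, j, b), b ⊕ b ⊕ j) ⊕ d(b ⊕ j ⊕ l, l ⊕ l ⊕ l, b ⊕ b ⊕ c ⊕ j) ⊕ d(d(b, l, c), b ⊕ c ⊕ j ⊕ l, b ⊕ l) ⊕ d(d(b, l, c), b ⊕ j ⊕ l ⊕ l, j ⊕ j ⊕ j), d(c ⊕ d(j, c, b) ⊕ d(j, j, l), l, j)), c, l)
  Order the arguments:  d(d(c ⊕ d(b ⊕ l, c ⊕ j, b ⊕ j ⊕ l) ⊕ d(j, l, b) ⊕ j ⊕ j ⊕ l, d(b ⊕ j ⊕ l, d(l, j, b), b ⊕ b ⊕ j) ⊕ d(b ⊕ j ⊕ l, l ⊕ l ⊕ l, b ⊕ b ⊕ c ⊕ j) ⊕ d(d(b, l, c), b ⊕ c ⊕ j ⊕ l, b ⊕ l) ⊕ d(d(b, l, c), b ⊕ j ⊕ l ⊕ l, j ⊕ j ⊕ j), d(c ⊕ d(j, c, b) ⊕ d(j, j, l), l, j)), c, l) ⊕ l
  Reassemble:  d(d(d(c ⊕ d(b ⊕ l, c ⊕ j, b ⊕ j ⊕ l) ⊕ d(j, l, b) ⊕ j ⊕ j ⊕ l, d(b ⊕ j ⊕ l, d(l, j, b), b ⊕ b ⊕ j) ⊕ d(b ⊕ j ⊕ l, l ⊕ l ⊕ l, b ⊕ b ⊕ c ⊕ j) ⊕ d(d(b, l, c), b ⊕ c ⊕ j ⊕ l, b ⊕ l) ⊕ d(d(b, l, c), b ⊕ j ⊕ l ⊕ l, j ⊕ j ⊕ j), d(c ⊕ d(j, c, b) ⊕ d(j, j, l), l, j)), c, l) ⊕ l, l, j)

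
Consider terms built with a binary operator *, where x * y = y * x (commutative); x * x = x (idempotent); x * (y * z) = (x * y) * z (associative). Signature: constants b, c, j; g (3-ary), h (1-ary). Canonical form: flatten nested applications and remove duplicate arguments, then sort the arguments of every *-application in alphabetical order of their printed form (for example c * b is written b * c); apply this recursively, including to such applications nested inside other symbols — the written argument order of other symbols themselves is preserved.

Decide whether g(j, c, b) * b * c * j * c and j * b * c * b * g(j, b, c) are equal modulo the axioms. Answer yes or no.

Answer: no — b * c * g(j, c, b) * j vs b * c * g(j, b, c) * j

Derivation:
Left:  g(j, c, b) * b * c * j * c
  Drop duplicates:  drop duplicate c
  Sort arguments:  b * c * g(j, c, b) * j
Right:  j * b * c * b * g(j, b, c)
  Deduplicate:  drop duplicate b
  Sort:  b * c * g(j, b, c) * j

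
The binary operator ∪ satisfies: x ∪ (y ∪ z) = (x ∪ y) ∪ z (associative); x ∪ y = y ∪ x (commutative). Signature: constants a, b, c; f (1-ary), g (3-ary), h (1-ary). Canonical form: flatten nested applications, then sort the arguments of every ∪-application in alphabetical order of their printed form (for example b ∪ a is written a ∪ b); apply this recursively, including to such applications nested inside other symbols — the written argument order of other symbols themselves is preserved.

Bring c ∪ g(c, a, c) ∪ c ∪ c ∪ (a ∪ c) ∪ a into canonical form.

Merge nested applications:  c ∪ g(c, a, c) ∪ c ∪ c ∪ a ∪ c ∪ a
Sort:  a ∪ a ∪ c ∪ c ∪ c ∪ c ∪ g(c, a, c)

Answer: a ∪ a ∪ c ∪ c ∪ c ∪ c ∪ g(c, a, c)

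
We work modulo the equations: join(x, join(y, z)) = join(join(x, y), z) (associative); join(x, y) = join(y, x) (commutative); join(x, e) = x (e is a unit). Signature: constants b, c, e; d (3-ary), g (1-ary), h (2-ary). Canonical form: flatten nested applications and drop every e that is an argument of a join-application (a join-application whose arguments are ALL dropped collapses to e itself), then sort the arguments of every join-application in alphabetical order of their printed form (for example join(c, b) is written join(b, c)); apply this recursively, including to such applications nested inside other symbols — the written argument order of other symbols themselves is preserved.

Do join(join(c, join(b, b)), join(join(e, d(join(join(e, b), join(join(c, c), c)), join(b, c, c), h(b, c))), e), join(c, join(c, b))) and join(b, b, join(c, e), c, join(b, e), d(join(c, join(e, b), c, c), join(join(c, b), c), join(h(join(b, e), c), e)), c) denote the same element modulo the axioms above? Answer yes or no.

Left:  join(join(c, join(b, b)), join(join(e, d(join(join(e, b), join(join(c, c), c)), join(b, c, c), h(b, c))), e), join(c, join(c, b)))
  Flatten:  join(c, b, b, e, d(join(join(e, b), join(join(c, c), c)), join(b, c, c), h(b, c)), e, c, c, b)
  Inside:  d(join(join(e, b), join(join(c, c), c)), join(b, c, c), h(b, c))  →  d(join(b, c, c, c), join(b, c, c), h(b, c))
  Unit:  drop e (×2)
  Order the arguments:  join(b, b, b, c, c, c, d(join(b, c, c, c), join(b, c, c), h(b, c)))
Right:  join(b, b, join(c, e), c, join(b, e), d(join(c, join(e, b), c, c), join(join(c, b), c), join(h(join(b, e), c), e)), c)
  Flatten:  join(b, b, c, e, c, b, e, d(join(c, join(e, b), c, c), join(join(c, b), c), join(h(join(b, e), c), e)), c)
  Inside:  d(join(c, join(e, b), c, c), join(join(c, b), c), join(h(join(b, e), c), e))  →  d(join(b, c, c, c), join(b, c, c), h(b, c))
  Drop the unit:  drop e (×2)
  Sort:  join(b, b, b, c, c, c, d(join(b, c, c, c), join(b, c, c), h(b, c)))

Answer: yes — both canonical forms are join(b, b, b, c, c, c, d(join(b, c, c, c), join(b, c, c), h(b, c)))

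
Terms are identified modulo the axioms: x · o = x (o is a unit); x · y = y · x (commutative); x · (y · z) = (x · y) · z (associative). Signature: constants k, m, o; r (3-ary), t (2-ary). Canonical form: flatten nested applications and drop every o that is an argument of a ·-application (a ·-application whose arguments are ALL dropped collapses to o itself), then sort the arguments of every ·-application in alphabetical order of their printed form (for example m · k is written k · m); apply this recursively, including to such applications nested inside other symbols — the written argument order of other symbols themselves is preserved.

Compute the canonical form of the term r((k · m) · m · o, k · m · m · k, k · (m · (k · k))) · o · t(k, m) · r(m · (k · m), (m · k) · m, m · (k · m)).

Canonicalize subterm:  r((k · m) · m · o, k · m · m · k, k · (m · (k · k)))  →  r(k · m · m, k · k · m · m, k · k · k · m)
Inside:  r(m · (k · m), (m · k) · m, m · (k · m))  →  r(k · m · m, k · m · m, k · m · m)
Unit:  drop o
Order the arguments:  r(k · m · m, k · k · m · m, k · k · k · m) · r(k · m · m, k · m · m, k · m · m) · t(k, m)

Answer: r(k · m · m, k · k · m · m, k · k · k · m) · r(k · m · m, k · m · m, k · m · m) · t(k, m)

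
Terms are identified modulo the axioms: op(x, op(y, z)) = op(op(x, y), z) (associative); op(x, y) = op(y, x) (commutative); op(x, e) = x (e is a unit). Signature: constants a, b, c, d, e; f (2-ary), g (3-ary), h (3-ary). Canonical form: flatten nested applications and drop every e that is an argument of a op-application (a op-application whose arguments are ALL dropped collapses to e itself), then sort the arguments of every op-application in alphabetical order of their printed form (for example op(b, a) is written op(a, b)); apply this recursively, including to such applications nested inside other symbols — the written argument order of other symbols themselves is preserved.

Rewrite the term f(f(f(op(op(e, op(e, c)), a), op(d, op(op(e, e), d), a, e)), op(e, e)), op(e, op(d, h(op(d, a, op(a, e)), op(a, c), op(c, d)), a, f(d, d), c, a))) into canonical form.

Descend into:  op(e, op(d, h(op(d, a, op(a, e)), op(a, c), op(c, d)), a, f(d, d), c, a))
Flatten:  op(e, d, h(op(d, a, op(a, e)), op(a, c), op(c, d)), a, f(d, d), c, a)
Canonicalize subterm:  h(op(d, a, op(a, e)), op(a, c), op(c, d))  →  h(op(a, a, d), op(a, c), op(c, d))
Drop the unit:  drop e
Order the arguments:  op(a, a, c, d, f(d, d), h(op(a, a, d), op(a, c), op(c, d)))
Put back:  f(f(f(op(a, c), op(a, d, d)), e), op(a, a, c, d, f(d, d), h(op(a, a, d), op(a, c), op(c, d))))

Answer: f(f(f(op(a, c), op(a, d, d)), e), op(a, a, c, d, f(d, d), h(op(a, a, d), op(a, c), op(c, d))))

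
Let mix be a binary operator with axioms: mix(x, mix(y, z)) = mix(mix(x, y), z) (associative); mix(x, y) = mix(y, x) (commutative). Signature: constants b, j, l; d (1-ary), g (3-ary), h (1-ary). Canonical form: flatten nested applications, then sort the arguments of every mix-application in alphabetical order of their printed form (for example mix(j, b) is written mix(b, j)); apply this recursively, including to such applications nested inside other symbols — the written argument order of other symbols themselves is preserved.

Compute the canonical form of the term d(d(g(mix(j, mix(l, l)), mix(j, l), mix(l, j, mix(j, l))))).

Answer: d(d(g(mix(j, l, l), mix(j, l), mix(j, j, l, l))))

Derivation:
Focus inside:  mix(l, j, mix(j, l))
Merge nested applications:  mix(l, j, j, l)
Order the arguments:  mix(j, j, l, l)
Reassemble:  d(d(g(mix(j, l, l), mix(j, l), mix(j, j, l, l))))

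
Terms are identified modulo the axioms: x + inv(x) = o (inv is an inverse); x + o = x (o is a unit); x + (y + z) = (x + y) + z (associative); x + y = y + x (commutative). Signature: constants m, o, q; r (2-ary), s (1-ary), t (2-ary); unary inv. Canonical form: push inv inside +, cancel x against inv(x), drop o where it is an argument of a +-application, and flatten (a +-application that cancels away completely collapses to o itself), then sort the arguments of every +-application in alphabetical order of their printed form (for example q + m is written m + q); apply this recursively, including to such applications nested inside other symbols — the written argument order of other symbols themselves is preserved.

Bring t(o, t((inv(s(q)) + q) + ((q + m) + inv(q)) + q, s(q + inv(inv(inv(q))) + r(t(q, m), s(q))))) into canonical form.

Descend into:  (inv(s(q)) + q) + ((q + m) + inv(q)) + q
Collect:  inv(s(q)) + q + q + m
Sort arguments:  inv(s(q)) + m + q + q
Reassemble:  t(o, t(inv(s(q)) + m + q + q, s(r(t(q, m), s(q)))))

Answer: t(o, t(inv(s(q)) + m + q + q, s(r(t(q, m), s(q)))))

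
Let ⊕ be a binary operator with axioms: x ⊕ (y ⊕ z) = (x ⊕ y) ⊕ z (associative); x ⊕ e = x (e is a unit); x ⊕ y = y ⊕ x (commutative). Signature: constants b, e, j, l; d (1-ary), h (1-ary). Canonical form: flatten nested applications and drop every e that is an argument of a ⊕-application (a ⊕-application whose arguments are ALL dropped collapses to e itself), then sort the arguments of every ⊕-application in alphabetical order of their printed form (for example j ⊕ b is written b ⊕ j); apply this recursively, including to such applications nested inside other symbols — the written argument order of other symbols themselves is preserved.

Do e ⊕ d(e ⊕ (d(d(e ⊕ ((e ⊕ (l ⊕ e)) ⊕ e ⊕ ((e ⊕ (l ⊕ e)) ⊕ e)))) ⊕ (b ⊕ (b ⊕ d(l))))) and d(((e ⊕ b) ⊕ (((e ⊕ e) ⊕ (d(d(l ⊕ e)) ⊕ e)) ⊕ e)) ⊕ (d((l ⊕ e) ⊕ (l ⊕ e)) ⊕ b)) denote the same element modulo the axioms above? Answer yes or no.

Answer: no — d(b ⊕ b ⊕ d(d(l ⊕ l)) ⊕ d(l)) vs d(b ⊕ b ⊕ d(d(l)) ⊕ d(l ⊕ l))

Derivation:
Left:  e ⊕ d(e ⊕ (d(d(e ⊕ ((e ⊕ (l ⊕ e)) ⊕ e ⊕ ((e ⊕ (l ⊕ e)) ⊕ e)))) ⊕ (b ⊕ (b ⊕ d(l)))))
  Simplify inside:  d(e ⊕ (d(d(e ⊕ ((e ⊕ (l ⊕ e)) ⊕ e ⊕ ((e ⊕ (l ⊕ e)) ⊕ e)))) ⊕ (b ⊕ (b ⊕ d(l)))))  →  d(b ⊕ b ⊕ d(d(l ⊕ l)) ⊕ d(l))
  Units out:  drop e
  Sort:  d(b ⊕ b ⊕ d(d(l ⊕ l)) ⊕ d(l))
Right:  d(((e ⊕ b) ⊕ (((e ⊕ e) ⊕ (d(d(l ⊕ e)) ⊕ e)) ⊕ e)) ⊕ (d((l ⊕ e) ⊕ (l ⊕ e)) ⊕ b))
  Descend into:  ((e ⊕ b) ⊕ (((e ⊕ e) ⊕ (d(d(l ⊕ e)) ⊕ e)) ⊕ e)) ⊕ (d((l ⊕ e) ⊕ (l ⊕ e)) ⊕ b)
  Flatten:  e ⊕ b ⊕ e ⊕ e ⊕ d(d(l ⊕ e)) ⊕ e ⊕ e ⊕ d((l ⊕ e) ⊕ (l ⊕ e)) ⊕ b
  Inside:  d(d(l ⊕ e))  →  d(d(l))
  Canonicalize subterm:  d((l ⊕ e) ⊕ (l ⊕ e))  →  d(l ⊕ l)
  Units out:  drop e (×5)
  Order the arguments:  b ⊕ b ⊕ d(d(l)) ⊕ d(l ⊕ l)
  Put back:  d(b ⊕ b ⊕ d(d(l)) ⊕ d(l ⊕ l))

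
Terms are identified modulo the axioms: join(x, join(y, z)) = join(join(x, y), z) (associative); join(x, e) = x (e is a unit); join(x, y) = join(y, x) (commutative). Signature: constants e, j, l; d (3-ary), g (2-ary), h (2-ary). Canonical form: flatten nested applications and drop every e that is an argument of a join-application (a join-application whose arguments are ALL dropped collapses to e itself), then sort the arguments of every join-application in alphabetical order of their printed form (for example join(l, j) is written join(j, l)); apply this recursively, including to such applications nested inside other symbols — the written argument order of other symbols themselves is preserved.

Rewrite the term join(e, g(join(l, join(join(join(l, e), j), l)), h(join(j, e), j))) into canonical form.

Answer: g(join(j, l, l, l), h(j, j))

Derivation:
Inside:  g(join(l, join(join(join(l, e), j), l)), h(join(j, e), j))  →  g(join(j, l, l, l), h(j, j))
Drop the unit:  drop e
Sort:  g(join(j, l, l, l), h(j, j))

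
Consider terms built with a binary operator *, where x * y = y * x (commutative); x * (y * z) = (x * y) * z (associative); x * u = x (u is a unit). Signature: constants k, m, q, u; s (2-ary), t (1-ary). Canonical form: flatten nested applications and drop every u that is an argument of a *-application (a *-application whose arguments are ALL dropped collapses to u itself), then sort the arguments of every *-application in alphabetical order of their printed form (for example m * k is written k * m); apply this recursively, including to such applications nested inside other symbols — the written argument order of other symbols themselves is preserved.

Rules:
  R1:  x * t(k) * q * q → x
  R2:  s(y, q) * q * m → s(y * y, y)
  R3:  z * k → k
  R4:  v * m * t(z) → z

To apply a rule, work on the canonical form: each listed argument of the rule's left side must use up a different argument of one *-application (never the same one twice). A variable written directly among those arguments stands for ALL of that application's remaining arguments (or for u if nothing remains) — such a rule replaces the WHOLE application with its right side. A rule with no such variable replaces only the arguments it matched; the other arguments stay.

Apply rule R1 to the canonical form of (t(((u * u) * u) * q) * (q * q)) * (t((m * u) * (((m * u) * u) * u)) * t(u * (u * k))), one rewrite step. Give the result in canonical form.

Answer: t(m * m) * t(q)

Derivation:
Canonical form:  q * q * t(k) * t(m * m) * t(q)
Match R1:  consume q, q, t(k);  x := t(m * m) * t(q)
Every leftover argument binds to the variable; the entire application is replaced.
Result:  t(m * m) * t(q)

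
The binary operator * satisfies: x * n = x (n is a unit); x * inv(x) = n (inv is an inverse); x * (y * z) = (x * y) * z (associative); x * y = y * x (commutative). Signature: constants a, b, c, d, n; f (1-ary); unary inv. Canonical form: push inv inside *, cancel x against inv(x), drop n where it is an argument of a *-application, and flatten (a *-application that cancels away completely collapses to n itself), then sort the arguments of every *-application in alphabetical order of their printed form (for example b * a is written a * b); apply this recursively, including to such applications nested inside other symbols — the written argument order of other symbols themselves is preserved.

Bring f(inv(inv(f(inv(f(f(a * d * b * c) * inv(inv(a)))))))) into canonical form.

Focus inside:  f(a * d * b * c) * inv(inv(a))
Push inv inside:  distribute inv over * and collapse double inv
Collect:  f(a * b * c * d) * a
Sort:  a * f(a * b * c * d)
Rebuild:  f(f(inv(f(a * f(a * b * c * d)))))

Answer: f(f(inv(f(a * f(a * b * c * d)))))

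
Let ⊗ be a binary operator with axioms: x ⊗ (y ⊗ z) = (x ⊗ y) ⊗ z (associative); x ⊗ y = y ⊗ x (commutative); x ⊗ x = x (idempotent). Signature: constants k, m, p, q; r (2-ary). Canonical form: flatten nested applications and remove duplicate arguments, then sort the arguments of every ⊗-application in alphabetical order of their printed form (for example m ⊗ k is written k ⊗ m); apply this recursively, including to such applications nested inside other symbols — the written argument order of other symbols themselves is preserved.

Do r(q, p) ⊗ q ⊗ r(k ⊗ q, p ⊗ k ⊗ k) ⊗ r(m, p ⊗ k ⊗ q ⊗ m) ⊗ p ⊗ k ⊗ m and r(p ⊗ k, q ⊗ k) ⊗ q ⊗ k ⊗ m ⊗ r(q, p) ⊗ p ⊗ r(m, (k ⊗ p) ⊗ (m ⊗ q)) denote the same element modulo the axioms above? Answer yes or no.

Answer: no — k ⊗ m ⊗ p ⊗ q ⊗ r(k ⊗ q, k ⊗ p) ⊗ r(m, k ⊗ m ⊗ p ⊗ q) ⊗ r(q, p) vs k ⊗ m ⊗ p ⊗ q ⊗ r(k ⊗ p, k ⊗ q) ⊗ r(m, k ⊗ m ⊗ p ⊗ q) ⊗ r(q, p)

Derivation:
Left:  r(q, p) ⊗ q ⊗ r(k ⊗ q, p ⊗ k ⊗ k) ⊗ r(m, p ⊗ k ⊗ q ⊗ m) ⊗ p ⊗ k ⊗ m
  Inside:  r(k ⊗ q, p ⊗ k ⊗ k)  →  r(k ⊗ q, k ⊗ p)
  Inside:  r(m, p ⊗ k ⊗ q ⊗ m)  →  r(m, k ⊗ m ⊗ p ⊗ q)
  Order the arguments:  k ⊗ m ⊗ p ⊗ q ⊗ r(k ⊗ q, k ⊗ p) ⊗ r(m, k ⊗ m ⊗ p ⊗ q) ⊗ r(q, p)
Right:  r(p ⊗ k, q ⊗ k) ⊗ q ⊗ k ⊗ m ⊗ r(q, p) ⊗ p ⊗ r(m, (k ⊗ p) ⊗ (m ⊗ q))
  Simplify inside:  r(p ⊗ k, q ⊗ k)  →  r(k ⊗ p, k ⊗ q)
  Canonicalize subterm:  r(m, (k ⊗ p) ⊗ (m ⊗ q))  →  r(m, k ⊗ m ⊗ p ⊗ q)
  Sort arguments:  k ⊗ m ⊗ p ⊗ q ⊗ r(k ⊗ p, k ⊗ q) ⊗ r(m, k ⊗ m ⊗ p ⊗ q) ⊗ r(q, p)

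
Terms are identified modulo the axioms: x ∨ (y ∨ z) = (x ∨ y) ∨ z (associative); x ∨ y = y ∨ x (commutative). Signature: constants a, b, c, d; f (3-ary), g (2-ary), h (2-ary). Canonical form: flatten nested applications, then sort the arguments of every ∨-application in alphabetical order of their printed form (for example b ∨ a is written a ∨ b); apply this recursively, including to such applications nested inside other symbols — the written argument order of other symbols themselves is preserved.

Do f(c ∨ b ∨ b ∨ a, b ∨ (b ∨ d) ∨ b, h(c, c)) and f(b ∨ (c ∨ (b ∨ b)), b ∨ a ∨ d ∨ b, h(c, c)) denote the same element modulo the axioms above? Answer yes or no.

Left:  f(c ∨ b ∨ b ∨ a, b ∨ (b ∨ d) ∨ b, h(c, c))
  Descend into:  b ∨ (b ∨ d) ∨ b
  Un-nest:  b ∨ b ∨ d ∨ b
  Order the arguments:  b ∨ b ∨ b ∨ d
  Reassemble:  f(a ∨ b ∨ b ∨ c, b ∨ b ∨ b ∨ d, h(c, c))
Right:  f(b ∨ (c ∨ (b ∨ b)), b ∨ a ∨ d ∨ b, h(c, c))
  Descend into:  b ∨ (c ∨ (b ∨ b))
  Merge nested applications:  b ∨ c ∨ b ∨ b
  Order the arguments:  b ∨ b ∨ b ∨ c
  Rebuild:  f(b ∨ b ∨ b ∨ c, a ∨ b ∨ b ∨ d, h(c, c))

Answer: no — f(a ∨ b ∨ b ∨ c, b ∨ b ∨ b ∨ d, h(c, c)) vs f(b ∨ b ∨ b ∨ c, a ∨ b ∨ b ∨ d, h(c, c))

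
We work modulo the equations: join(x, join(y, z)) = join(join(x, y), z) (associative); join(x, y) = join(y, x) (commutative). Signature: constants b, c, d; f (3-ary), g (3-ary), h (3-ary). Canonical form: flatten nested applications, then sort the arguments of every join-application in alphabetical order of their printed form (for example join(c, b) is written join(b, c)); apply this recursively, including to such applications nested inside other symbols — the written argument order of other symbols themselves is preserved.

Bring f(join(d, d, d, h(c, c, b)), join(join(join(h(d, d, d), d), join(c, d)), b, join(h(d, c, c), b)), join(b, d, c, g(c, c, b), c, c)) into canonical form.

Answer: f(join(d, d, d, h(c, c, b)), join(b, b, c, d, d, h(d, c, c), h(d, d, d)), join(b, c, c, c, d, g(c, c, b)))

Derivation:
Focus inside:  join(join(join(h(d, d, d), d), join(c, d)), b, join(h(d, c, c), b))
Merge nested applications:  join(h(d, d, d), d, c, d, b, h(d, c, c), b)
Sort arguments:  join(b, b, c, d, d, h(d, c, c), h(d, d, d))
Rebuild:  f(join(d, d, d, h(c, c, b)), join(b, b, c, d, d, h(d, c, c), h(d, d, d)), join(b, c, c, c, d, g(c, c, b)))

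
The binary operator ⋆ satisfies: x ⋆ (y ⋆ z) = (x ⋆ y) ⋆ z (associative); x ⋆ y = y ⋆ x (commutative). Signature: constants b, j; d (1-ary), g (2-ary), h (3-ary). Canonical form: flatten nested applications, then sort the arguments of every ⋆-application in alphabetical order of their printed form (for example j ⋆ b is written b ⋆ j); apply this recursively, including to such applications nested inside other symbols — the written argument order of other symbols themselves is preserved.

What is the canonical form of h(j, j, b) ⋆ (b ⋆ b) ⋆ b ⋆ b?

Answer: b ⋆ b ⋆ b ⋆ b ⋆ h(j, j, b)

Derivation:
Un-nest:  h(j, j, b) ⋆ b ⋆ b ⋆ b ⋆ b
Sort arguments:  b ⋆ b ⋆ b ⋆ b ⋆ h(j, j, b)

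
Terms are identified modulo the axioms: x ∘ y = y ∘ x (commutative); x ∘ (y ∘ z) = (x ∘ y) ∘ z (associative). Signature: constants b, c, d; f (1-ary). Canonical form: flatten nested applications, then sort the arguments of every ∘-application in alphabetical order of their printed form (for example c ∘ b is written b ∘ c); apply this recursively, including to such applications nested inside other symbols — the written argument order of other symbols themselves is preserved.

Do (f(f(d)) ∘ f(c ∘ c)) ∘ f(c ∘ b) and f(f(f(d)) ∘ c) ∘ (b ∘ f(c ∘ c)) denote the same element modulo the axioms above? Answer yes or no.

Answer: no — f(b ∘ c) ∘ f(c ∘ c) ∘ f(f(d)) vs b ∘ f(c ∘ c) ∘ f(c ∘ f(f(d)))

Derivation:
Left:  (f(f(d)) ∘ f(c ∘ c)) ∘ f(c ∘ b)
  Merge nested applications:  f(f(d)) ∘ f(c ∘ c) ∘ f(c ∘ b)
  Inside:  f(c ∘ b)  →  f(b ∘ c)
  Sort arguments:  f(b ∘ c) ∘ f(c ∘ c) ∘ f(f(d))
Right:  f(f(f(d)) ∘ c) ∘ (b ∘ f(c ∘ c))
  Un-nest:  f(f(f(d)) ∘ c) ∘ b ∘ f(c ∘ c)
  Canonicalize subterm:  f(f(f(d)) ∘ c)  →  f(c ∘ f(f(d)))
  Sort:  b ∘ f(c ∘ c) ∘ f(c ∘ f(f(d)))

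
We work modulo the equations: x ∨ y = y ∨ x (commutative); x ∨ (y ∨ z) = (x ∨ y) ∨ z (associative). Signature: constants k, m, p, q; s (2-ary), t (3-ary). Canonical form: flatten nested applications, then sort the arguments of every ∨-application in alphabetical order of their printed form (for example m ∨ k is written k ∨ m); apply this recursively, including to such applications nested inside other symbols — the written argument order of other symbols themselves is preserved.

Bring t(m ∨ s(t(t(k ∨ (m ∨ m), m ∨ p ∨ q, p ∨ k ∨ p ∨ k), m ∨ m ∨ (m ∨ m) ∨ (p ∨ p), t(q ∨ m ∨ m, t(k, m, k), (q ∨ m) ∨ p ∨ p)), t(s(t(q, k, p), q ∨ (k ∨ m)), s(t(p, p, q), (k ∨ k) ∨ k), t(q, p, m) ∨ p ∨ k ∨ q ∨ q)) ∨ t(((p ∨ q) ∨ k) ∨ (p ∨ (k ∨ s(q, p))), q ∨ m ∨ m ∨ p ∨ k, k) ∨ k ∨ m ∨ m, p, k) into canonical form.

Descend into:  m ∨ s(t(t(k ∨ (m ∨ m), m ∨ p ∨ q, p ∨ k ∨ p ∨ k), m ∨ m ∨ (m ∨ m) ∨ (p ∨ p), t(q ∨ m ∨ m, t(k, m, k), (q ∨ m) ∨ p ∨ p)), t(s(t(q, k, p), q ∨ (k ∨ m)), s(t(p, p, q), (k ∨ k) ∨ k), t(q, p, m) ∨ p ∨ k ∨ q ∨ q)) ∨ t(((p ∨ q) ∨ k) ∨ (p ∨ (k ∨ s(q, p))), q ∨ m ∨ m ∨ p ∨ k, k) ∨ k ∨ m ∨ m
Canonicalize subterm:  s(t(t(k ∨ (m ∨ m), m ∨ p ∨ q, p ∨ k ∨ p ∨ k), m ∨ m ∨ (m ∨ m) ∨ (p ∨ p), t(q ∨ m ∨ m, t(k, m, k), (q ∨ m) ∨ p ∨ p)), t(s(t(q, k, p), q ∨ (k ∨ m)), s(t(p, p, q), (k ∨ k) ∨ k), t(q, p, m) ∨ p ∨ k ∨ q ∨ q))  →  s(t(t(k ∨ m ∨ m, m ∨ p ∨ q, k ∨ k ∨ p ∨ p), m ∨ m ∨ m ∨ m ∨ p ∨ p, t(m ∨ m ∨ q, t(k, m, k), m ∨ p ∨ p ∨ q)), t(s(t(q, k, p), k ∨ m ∨ q), s(t(p, p, q), k ∨ k ∨ k), k ∨ p ∨ q ∨ q ∨ t(q, p, m)))
Canonicalize subterm:  t(((p ∨ q) ∨ k) ∨ (p ∨ (k ∨ s(q, p))), q ∨ m ∨ m ∨ p ∨ k, k)  →  t(k ∨ k ∨ p ∨ p ∨ q ∨ s(q, p), k ∨ m ∨ m ∨ p ∨ q, k)
Sort arguments:  k ∨ m ∨ m ∨ m ∨ s(t(t(k ∨ m ∨ m, m ∨ p ∨ q, k ∨ k ∨ p ∨ p), m ∨ m ∨ m ∨ m ∨ p ∨ p, t(m ∨ m ∨ q, t(k, m, k), m ∨ p ∨ p ∨ q)), t(s(t(q, k, p), k ∨ m ∨ q), s(t(p, p, q), k ∨ k ∨ k), k ∨ p ∨ q ∨ q ∨ t(q, p, m))) ∨ t(k ∨ k ∨ p ∨ p ∨ q ∨ s(q, p), k ∨ m ∨ m ∨ p ∨ q, k)
Reassemble:  t(k ∨ m ∨ m ∨ m ∨ s(t(t(k ∨ m ∨ m, m ∨ p ∨ q, k ∨ k ∨ p ∨ p), m ∨ m ∨ m ∨ m ∨ p ∨ p, t(m ∨ m ∨ q, t(k, m, k), m ∨ p ∨ p ∨ q)), t(s(t(q, k, p), k ∨ m ∨ q), s(t(p, p, q), k ∨ k ∨ k), k ∨ p ∨ q ∨ q ∨ t(q, p, m))) ∨ t(k ∨ k ∨ p ∨ p ∨ q ∨ s(q, p), k ∨ m ∨ m ∨ p ∨ q, k), p, k)

Answer: t(k ∨ m ∨ m ∨ m ∨ s(t(t(k ∨ m ∨ m, m ∨ p ∨ q, k ∨ k ∨ p ∨ p), m ∨ m ∨ m ∨ m ∨ p ∨ p, t(m ∨ m ∨ q, t(k, m, k), m ∨ p ∨ p ∨ q)), t(s(t(q, k, p), k ∨ m ∨ q), s(t(p, p, q), k ∨ k ∨ k), k ∨ p ∨ q ∨ q ∨ t(q, p, m))) ∨ t(k ∨ k ∨ p ∨ p ∨ q ∨ s(q, p), k ∨ m ∨ m ∨ p ∨ q, k), p, k)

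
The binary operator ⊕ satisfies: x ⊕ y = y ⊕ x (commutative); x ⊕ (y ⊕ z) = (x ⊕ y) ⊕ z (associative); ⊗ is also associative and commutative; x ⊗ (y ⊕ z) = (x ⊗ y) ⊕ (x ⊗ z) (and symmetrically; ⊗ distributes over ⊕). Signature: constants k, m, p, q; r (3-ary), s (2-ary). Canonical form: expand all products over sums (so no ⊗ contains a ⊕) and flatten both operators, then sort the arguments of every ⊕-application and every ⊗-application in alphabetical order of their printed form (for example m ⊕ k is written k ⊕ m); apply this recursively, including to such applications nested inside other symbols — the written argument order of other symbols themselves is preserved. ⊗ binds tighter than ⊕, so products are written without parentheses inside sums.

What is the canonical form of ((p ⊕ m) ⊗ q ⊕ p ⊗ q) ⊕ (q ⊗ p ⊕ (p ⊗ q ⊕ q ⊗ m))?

Answer: m ⊗ q ⊕ m ⊗ q ⊕ p ⊗ q ⊕ p ⊗ q ⊕ p ⊗ q ⊕ p ⊗ q

Derivation:
Distribute:  p ⊗ q ⊕ m ⊗ q ⊕ p ⊗ q ⊕ p ⊗ q ⊕ p ⊗ q ⊕ m ⊗ q
Order the arguments:  m ⊗ q ⊕ m ⊗ q ⊕ p ⊗ q ⊕ p ⊗ q ⊕ p ⊗ q ⊕ p ⊗ q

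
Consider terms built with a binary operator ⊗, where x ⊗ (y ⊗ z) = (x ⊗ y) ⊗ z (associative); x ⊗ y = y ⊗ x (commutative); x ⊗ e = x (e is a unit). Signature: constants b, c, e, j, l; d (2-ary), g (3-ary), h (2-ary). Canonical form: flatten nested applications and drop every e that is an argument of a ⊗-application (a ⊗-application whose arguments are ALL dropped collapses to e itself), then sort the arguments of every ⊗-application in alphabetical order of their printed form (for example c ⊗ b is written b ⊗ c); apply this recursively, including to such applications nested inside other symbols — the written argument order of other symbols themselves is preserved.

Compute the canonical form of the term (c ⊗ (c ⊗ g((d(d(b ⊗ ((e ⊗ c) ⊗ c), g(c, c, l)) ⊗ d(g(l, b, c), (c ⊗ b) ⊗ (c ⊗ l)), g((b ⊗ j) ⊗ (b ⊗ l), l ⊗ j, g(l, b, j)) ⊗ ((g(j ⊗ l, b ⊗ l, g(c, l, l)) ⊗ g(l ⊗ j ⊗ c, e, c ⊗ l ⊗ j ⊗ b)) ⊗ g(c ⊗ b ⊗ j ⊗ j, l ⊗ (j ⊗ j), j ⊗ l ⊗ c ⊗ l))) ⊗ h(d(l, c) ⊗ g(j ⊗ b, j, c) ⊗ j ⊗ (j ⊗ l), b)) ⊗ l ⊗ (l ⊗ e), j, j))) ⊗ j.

Merge nested applications:  c ⊗ c ⊗ g((d(d(b ⊗ ((e ⊗ c) ⊗ c), g(c, c, l)) ⊗ d(g(l, b, c), (c ⊗ b) ⊗ (c ⊗ l)), g((b ⊗ j) ⊗ (b ⊗ l), l ⊗ j, g(l, b, j)) ⊗ ((g(j ⊗ l, b ⊗ l, g(c, l, l)) ⊗ g(l ⊗ j ⊗ c, e, c ⊗ l ⊗ j ⊗ b)) ⊗ g(c ⊗ b ⊗ j ⊗ j, l ⊗ (j ⊗ j), j ⊗ l ⊗ c ⊗ l))) ⊗ h(d(l, c) ⊗ g(j ⊗ b, j, c) ⊗ j ⊗ (j ⊗ l), b)) ⊗ l ⊗ (l ⊗ e), j, j) ⊗ j
Inside:  g((d(d(b ⊗ ((e ⊗ c) ⊗ c), g(c, c, l)) ⊗ d(g(l, b, c), (c ⊗ b) ⊗ (c ⊗ l)), g((b ⊗ j) ⊗ (b ⊗ l), l ⊗ j, g(l, b, j)) ⊗ ((g(j ⊗ l, b ⊗ l, g(c, l, l)) ⊗ g(l ⊗ j ⊗ c, e, c ⊗ l ⊗ j ⊗ b)) ⊗ g(c ⊗ b ⊗ j ⊗ j, l ⊗ (j ⊗ j), j ⊗ l ⊗ c ⊗ l))) ⊗ h(d(l, c) ⊗ g(j ⊗ b, j, c) ⊗ j ⊗ (j ⊗ l), b)) ⊗ l ⊗ (l ⊗ e), j, j)  →  g(d(d(b ⊗ c ⊗ c, g(c, c, l)) ⊗ d(g(l, b, c), b ⊗ c ⊗ c ⊗ l), g(b ⊗ b ⊗ j ⊗ l, j ⊗ l, g(l, b, j)) ⊗ g(b ⊗ c ⊗ j ⊗ j, j ⊗ j ⊗ l, c ⊗ j ⊗ l ⊗ l) ⊗ g(c ⊗ j ⊗ l, e, b ⊗ c ⊗ j ⊗ l) ⊗ g(j ⊗ l, b ⊗ l, g(c, l, l))) ⊗ h(d(l, c) ⊗ g(b ⊗ j, j, c) ⊗ j ⊗ j ⊗ l, b) ⊗ l ⊗ l, j, j)
Order the arguments:  c ⊗ c ⊗ g(d(d(b ⊗ c ⊗ c, g(c, c, l)) ⊗ d(g(l, b, c), b ⊗ c ⊗ c ⊗ l), g(b ⊗ b ⊗ j ⊗ l, j ⊗ l, g(l, b, j)) ⊗ g(b ⊗ c ⊗ j ⊗ j, j ⊗ j ⊗ l, c ⊗ j ⊗ l ⊗ l) ⊗ g(c ⊗ j ⊗ l, e, b ⊗ c ⊗ j ⊗ l) ⊗ g(j ⊗ l, b ⊗ l, g(c, l, l))) ⊗ h(d(l, c) ⊗ g(b ⊗ j, j, c) ⊗ j ⊗ j ⊗ l, b) ⊗ l ⊗ l, j, j) ⊗ j

Answer: c ⊗ c ⊗ g(d(d(b ⊗ c ⊗ c, g(c, c, l)) ⊗ d(g(l, b, c), b ⊗ c ⊗ c ⊗ l), g(b ⊗ b ⊗ j ⊗ l, j ⊗ l, g(l, b, j)) ⊗ g(b ⊗ c ⊗ j ⊗ j, j ⊗ j ⊗ l, c ⊗ j ⊗ l ⊗ l) ⊗ g(c ⊗ j ⊗ l, e, b ⊗ c ⊗ j ⊗ l) ⊗ g(j ⊗ l, b ⊗ l, g(c, l, l))) ⊗ h(d(l, c) ⊗ g(b ⊗ j, j, c) ⊗ j ⊗ j ⊗ l, b) ⊗ l ⊗ l, j, j) ⊗ j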